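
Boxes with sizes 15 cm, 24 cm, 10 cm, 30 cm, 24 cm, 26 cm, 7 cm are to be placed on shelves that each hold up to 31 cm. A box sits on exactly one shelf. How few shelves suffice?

5

Total = 30 + 26 + 24 + 24 + 15 + 10 + 7 = 136 cm.
Lower bound: ⌈136/31⌉ = 5 shelves.
A packing using 5 shelves:
  shelf 1: 30 = 30
  shelf 2: 26 = 26
  shelf 3: 24 + 7 = 31
  shelf 4: 24 = 24
  shelf 5: 15 + 10 = 25
This matches the lower bound, so 5 is optimal.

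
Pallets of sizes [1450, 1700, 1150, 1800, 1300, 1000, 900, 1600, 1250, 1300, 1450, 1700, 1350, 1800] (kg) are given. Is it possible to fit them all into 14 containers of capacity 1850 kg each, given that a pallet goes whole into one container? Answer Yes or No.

Yes

A valid assignment using 14 containers:
  container 1: 1800 = 1800
  container 2: 1800 = 1800
  container 3: 1700 = 1700
  container 4: 1700 = 1700
  container 5: 1600 = 1600
  container 6: 1450 = 1450
  container 7: 1450 = 1450
  container 8: 1350 = 1350
  container 9: 1300 = 1300
  container 10: 1300 = 1300
  container 11: 1250 = 1250
  container 12: 1150 = 1150
  container 13: 1000 = 1000
  container 14: 900 = 900
Every load is within 1850 kg, so 14 containers suffice.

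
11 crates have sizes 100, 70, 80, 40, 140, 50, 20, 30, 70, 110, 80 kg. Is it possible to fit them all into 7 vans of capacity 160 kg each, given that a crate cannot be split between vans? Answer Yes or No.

A valid assignment using 6 vans:
  van 1: 140 + 20 = 160
  van 2: 110 + 50 = 160
  van 3: 100 + 40 = 140
  van 4: 80 + 80 = 160
  van 5: 70 + 70 = 140
  van 6: 30 = 30
That uses only 6 ≤ 7, so 7 vans are enough.

Yes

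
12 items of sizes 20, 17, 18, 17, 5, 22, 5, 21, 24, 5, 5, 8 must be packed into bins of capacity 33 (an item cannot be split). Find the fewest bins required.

Total = 24 + 22 + 21 + 20 + 18 + 17 + 17 + 8 + 5 + 5 + 5 + 5 = 167.
Lower bound: ⌈167/33⌉ = 6 bins.
Also, 7 items each exceed 33/2, and no two of those can share a bin, so at least 7 bins are needed.
A packing using 7 bins:
  bin 1: 24 + 8 = 32
  bin 2: 22 + 5 + 5 = 32
  bin 3: 21 + 5 + 5 = 31
  bin 4: 20 = 20
  bin 5: 18 = 18
  bin 6: 17 = 17
  bin 7: 17 = 17
This matches the lower bound, so 7 is optimal.

7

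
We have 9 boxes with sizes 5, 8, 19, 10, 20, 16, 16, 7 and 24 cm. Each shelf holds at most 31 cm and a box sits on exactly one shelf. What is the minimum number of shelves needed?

5

Total = 24 + 20 + 19 + 16 + 16 + 10 + 8 + 7 + 5 = 125 cm.
Lower bound: ⌈125/31⌉ = 5 shelves.
A packing using 5 shelves:
  shelf 1: 24 + 7 = 31
  shelf 2: 20 + 10 = 30
  shelf 3: 19 + 8 = 27
  shelf 4: 16 + 5 = 21
  shelf 5: 16 = 16
This matches the lower bound, so 5 is optimal.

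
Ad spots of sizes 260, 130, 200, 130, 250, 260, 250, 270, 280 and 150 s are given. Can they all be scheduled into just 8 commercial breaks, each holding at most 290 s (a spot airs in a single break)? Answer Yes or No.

Total = 2180 s; ⌈2180/290⌉ = 8.
The bound of 8 does not rule out 8, but exhaustive search shows no assignment into 8 commercial breaks of capacity 290 s exists — the minimum is 9.

No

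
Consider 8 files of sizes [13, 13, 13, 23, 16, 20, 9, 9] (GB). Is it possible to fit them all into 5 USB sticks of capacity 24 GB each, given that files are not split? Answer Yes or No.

Total = 116 GB; ⌈116/24⌉ = 5.
6 files each exceed half the capacity and cannot share a USB stick, forcing at least 6 USB sticks.
At least 6 USB sticks are required, but only 5 are allowed.

No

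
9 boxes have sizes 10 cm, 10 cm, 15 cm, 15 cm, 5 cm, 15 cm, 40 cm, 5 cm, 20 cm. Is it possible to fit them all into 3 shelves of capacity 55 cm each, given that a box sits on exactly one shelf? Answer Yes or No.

Yes

A valid assignment using 3 shelves:
  shelf 1: 40 + 15 = 55
  shelf 2: 20 + 15 + 15 + 5 = 55
  shelf 3: 10 + 10 + 5 = 25
Every load is within 55 cm, so 3 shelves suffice.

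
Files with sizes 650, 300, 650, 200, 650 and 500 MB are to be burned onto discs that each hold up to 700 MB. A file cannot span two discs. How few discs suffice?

Total = 650 + 650 + 650 + 500 + 300 + 200 = 2950 MB.
Lower bound: ⌈2950/700⌉ = 5 discs.
A packing using 5 discs:
  disc 1: 650 = 650
  disc 2: 650 = 650
  disc 3: 650 = 650
  disc 4: 500 + 200 = 700
  disc 5: 300 = 300
This matches the lower bound, so 5 is optimal.

5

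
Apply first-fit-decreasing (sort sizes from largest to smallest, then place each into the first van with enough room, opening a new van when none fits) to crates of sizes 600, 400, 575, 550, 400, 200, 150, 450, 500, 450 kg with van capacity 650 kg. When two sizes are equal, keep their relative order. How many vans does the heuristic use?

Sorted descending: 600, 575, 550, 500, 450, 450, 400, 400, 200, 150.
  600 → van 1 (new)  [load 600/650]
  575 → van 2 (new)  [load 575/650]
  550 → van 3 (new)  [load 550/650]
  500 → van 4 (new)  [load 500/650]
  450 → van 5 (new)  [load 450/650]
  450 → van 6 (new)  [load 450/650]
  400 → van 7 (new)  [load 400/650]
  400 → van 8 (new)  [load 400/650]
  200 → van 5  [load 650/650]
  150 → van 4  [load 650/650]
8 vans opened.

8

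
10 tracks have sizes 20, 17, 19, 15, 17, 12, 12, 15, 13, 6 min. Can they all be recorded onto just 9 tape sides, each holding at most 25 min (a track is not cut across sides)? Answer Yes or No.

A valid assignment using 8 tape sides:
  side 1: 20 = 20
  side 2: 19 + 6 = 25
  side 3: 17 = 17
  side 4: 17 = 17
  side 5: 15 = 15
  side 6: 15 = 15
  side 7: 13 + 12 = 25
  side 8: 12 = 12
That uses only 8 ≤ 9, so 9 tape sides are enough.

Yes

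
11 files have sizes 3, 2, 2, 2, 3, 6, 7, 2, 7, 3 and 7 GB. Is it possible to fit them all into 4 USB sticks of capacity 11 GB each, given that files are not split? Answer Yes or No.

Total = 44 GB; ⌈44/11⌉ = 4.
The bound of 4 does not rule out 4, but exhaustive search shows no assignment into 4 USB sticks of capacity 11 GB exists — the minimum is 5.

No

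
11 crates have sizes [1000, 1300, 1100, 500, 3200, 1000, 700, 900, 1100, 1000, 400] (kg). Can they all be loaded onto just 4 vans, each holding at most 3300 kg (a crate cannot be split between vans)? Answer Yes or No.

A valid assignment using 4 vans:
  van 1: 3200 = 3200
  van 2: 1300 + 1100 + 900 = 3300
  van 3: 1100 + 1000 + 1000 = 3100
  van 4: 1000 + 700 + 500 + 400 = 2600
Every load is within 3300 kg, so 4 vans suffice.

Yes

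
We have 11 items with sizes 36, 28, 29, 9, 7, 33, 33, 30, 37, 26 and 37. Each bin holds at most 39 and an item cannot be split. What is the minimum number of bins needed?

9

Total = 37 + 37 + 36 + 33 + 33 + 30 + 29 + 28 + 26 + 9 + 7 = 305.
Lower bound: ⌈305/39⌉ = 8 bins.
Also, 9 items each exceed 39/2, and no two of those can share a bin, so at least 9 bins are needed.
A packing using 9 bins:
  bin 1: 37 = 37
  bin 2: 37 = 37
  bin 3: 36 = 36
  bin 4: 33 = 33
  bin 5: 33 = 33
  bin 6: 30 + 9 = 39
  bin 7: 29 + 7 = 36
  bin 8: 28 = 28
  bin 9: 26 = 26
This matches the lower bound, so 9 is optimal.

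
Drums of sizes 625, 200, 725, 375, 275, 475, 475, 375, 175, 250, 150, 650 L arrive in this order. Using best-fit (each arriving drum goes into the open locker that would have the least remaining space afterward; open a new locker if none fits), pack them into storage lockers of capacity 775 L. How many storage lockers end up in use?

  625 → locker 1 (new)  [load 625/775]
  200 → locker 2 (new)  [load 200/775]
  725 → locker 3 (new)  [load 725/775]
  375 → locker 2  [load 575/775]
  275 → locker 4 (new)  [load 275/775]
  475 → locker 4  [load 750/775]
  475 → locker 5 (new)  [load 475/775]
  375 → locker 6 (new)  [load 375/775]
  175 → locker 2  [load 750/775]
  250 → locker 5  [load 725/775]
  150 → locker 1  [load 775/775]
  650 → locker 7 (new)  [load 650/775]
7 storage lockers opened.

7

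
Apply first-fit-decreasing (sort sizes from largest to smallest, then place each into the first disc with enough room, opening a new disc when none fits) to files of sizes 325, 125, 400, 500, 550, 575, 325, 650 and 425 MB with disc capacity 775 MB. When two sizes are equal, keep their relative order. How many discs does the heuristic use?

Sorted descending: 650, 575, 550, 500, 425, 400, 325, 325, 125.
  650 → disc 1 (new)  [load 650/775]
  575 → disc 2 (new)  [load 575/775]
  550 → disc 3 (new)  [load 550/775]
  500 → disc 4 (new)  [load 500/775]
  425 → disc 5 (new)  [load 425/775]
  400 → disc 6 (new)  [load 400/775]
  325 → disc 5  [load 750/775]
  325 → disc 6  [load 725/775]
  125 → disc 1  [load 775/775]
6 discs opened.

6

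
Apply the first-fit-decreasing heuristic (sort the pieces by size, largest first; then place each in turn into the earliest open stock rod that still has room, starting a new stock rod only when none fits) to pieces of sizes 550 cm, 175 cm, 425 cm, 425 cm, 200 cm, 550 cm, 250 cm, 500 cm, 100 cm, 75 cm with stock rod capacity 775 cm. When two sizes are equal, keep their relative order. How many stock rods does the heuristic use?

5

Sorted descending: 550, 550, 500, 425, 425, 250, 200, 175, 100, 75.
  550 → stock rod 1 (new)  [load 550/775]
  550 → stock rod 2 (new)  [load 550/775]
  500 → stock rod 3 (new)  [load 500/775]
  425 → stock rod 4 (new)  [load 425/775]
  425 → stock rod 5 (new)  [load 425/775]
  250 → stock rod 3  [load 750/775]
  200 → stock rod 1  [load 750/775]
  175 → stock rod 2  [load 725/775]
  100 → stock rod 4  [load 525/775]
  75 → stock rod 4  [load 600/775]
5 stock rods opened.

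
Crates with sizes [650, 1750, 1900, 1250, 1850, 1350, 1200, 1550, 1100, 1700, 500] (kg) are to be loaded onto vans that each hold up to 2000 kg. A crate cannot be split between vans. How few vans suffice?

9

Total = 1900 + 1850 + 1750 + 1700 + 1550 + 1350 + 1250 + 1200 + 1100 + 650 + 500 = 14800 kg.
Lower bound: ⌈14800/2000⌉ = 8 vans.
Also, 9 crates each exceed 1000 kg, and no two of those can share a van, so at least 9 vans are needed.
A packing using 9 vans:
  van 1: 1900 = 1900
  van 2: 1850 = 1850
  van 3: 1750 = 1750
  van 4: 1700 = 1700
  van 5: 1550 = 1550
  van 6: 1350 + 650 = 2000
  van 7: 1250 + 500 = 1750
  van 8: 1200 = 1200
  van 9: 1100 = 1100
This matches the lower bound, so 9 is optimal.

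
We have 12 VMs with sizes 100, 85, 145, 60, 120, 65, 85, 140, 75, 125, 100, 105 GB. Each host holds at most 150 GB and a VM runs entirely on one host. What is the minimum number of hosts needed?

Total = 145 + 140 + 125 + 120 + 105 + 100 + 100 + 85 + 85 + 75 + 65 + 60 = 1205 GB.
Lower bound: ⌈1205/150⌉ = 9 hosts.
A packing using 10 hosts:
  host 1: 145 = 145
  host 2: 140 = 140
  host 3: 125 = 125
  host 4: 120 = 120
  host 5: 105 = 105
  host 6: 100 = 100
  host 7: 100 = 100
  host 8: 85 + 65 = 150
  host 9: 85 + 60 = 145
  host 10: 75 = 75
No arrangement into 9 hosts stays within capacity, so 10 is optimal.

10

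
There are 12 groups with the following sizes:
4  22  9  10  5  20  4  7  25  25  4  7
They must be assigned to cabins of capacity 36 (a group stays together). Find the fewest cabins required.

Total = 25 + 25 + 22 + 20 + 10 + 9 + 7 + 7 + 5 + 4 + 4 + 4 = 142.
Lower bound: ⌈142/36⌉ = 4 cabins.
A packing using 4 cabins:
  cabin 1: 25 + 10 = 35
  cabin 2: 25 + 7 + 4 = 36
  cabin 3: 22 + 9 + 5 = 36
  cabin 4: 20 + 7 + 4 + 4 = 35
This matches the lower bound, so 4 is optimal.

4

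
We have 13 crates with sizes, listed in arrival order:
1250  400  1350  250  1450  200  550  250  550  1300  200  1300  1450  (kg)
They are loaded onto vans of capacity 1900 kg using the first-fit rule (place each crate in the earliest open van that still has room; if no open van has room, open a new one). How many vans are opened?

  1250 → van 1 (new)  [load 1250/1900]
  400 → van 1  [load 1650/1900]
  1350 → van 2 (new)  [load 1350/1900]
  250 → van 1  [load 1900/1900]
  1450 → van 3 (new)  [load 1450/1900]
  200 → van 2  [load 1550/1900]
  550 → van 4 (new)  [load 550/1900]
  250 → van 2  [load 1800/1900]
  550 → van 4  [load 1100/1900]
  1300 → van 5 (new)  [load 1300/1900]
  200 → van 3  [load 1650/1900]
  1300 → van 6 (new)  [load 1300/1900]
  1450 → van 7 (new)  [load 1450/1900]
7 vans opened.

7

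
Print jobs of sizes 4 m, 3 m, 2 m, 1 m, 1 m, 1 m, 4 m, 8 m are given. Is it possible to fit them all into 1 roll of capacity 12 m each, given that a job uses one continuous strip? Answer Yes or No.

Total = 24 m; ⌈24/12⌉ = 2.
At least 2 paper rolls are required, but only 1 is allowed.

No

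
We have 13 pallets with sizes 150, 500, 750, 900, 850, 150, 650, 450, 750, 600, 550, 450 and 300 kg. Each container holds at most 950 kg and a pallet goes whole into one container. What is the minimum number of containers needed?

9

Total = 900 + 850 + 750 + 750 + 650 + 600 + 550 + 500 + 450 + 450 + 300 + 150 + 150 = 7050 kg.
Lower bound: ⌈7050/950⌉ = 8 containers.
A packing using 9 containers:
  container 1: 900 = 900
  container 2: 850 = 850
  container 3: 750 + 150 = 900
  container 4: 750 + 150 = 900
  container 5: 650 + 300 = 950
  container 6: 600 = 600
  container 7: 550 = 550
  container 8: 500 + 450 = 950
  container 9: 450 = 450
No arrangement into 8 containers stays within capacity, so 9 is optimal.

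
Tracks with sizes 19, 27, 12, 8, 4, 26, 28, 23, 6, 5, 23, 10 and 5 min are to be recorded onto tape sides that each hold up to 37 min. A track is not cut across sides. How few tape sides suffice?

6

Total = 28 + 27 + 26 + 23 + 23 + 19 + 12 + 10 + 8 + 6 + 5 + 5 + 4 = 196 min.
Lower bound: ⌈196/37⌉ = 6 tape sides.
A packing using 6 tape sides:
  side 1: 28 + 8 = 36
  side 2: 27 + 10 = 37
  side 3: 26 + 6 + 5 = 37
  side 4: 23 + 12 = 35
  side 5: 23 + 5 + 4 = 32
  side 6: 19 = 19
This matches the lower bound, so 6 is optimal.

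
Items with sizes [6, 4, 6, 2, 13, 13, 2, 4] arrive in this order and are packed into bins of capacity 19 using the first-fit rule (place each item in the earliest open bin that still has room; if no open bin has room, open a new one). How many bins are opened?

  6 → bin 1 (new)  [load 6/19]
  4 → bin 1  [load 10/19]
  6 → bin 1  [load 16/19]
  2 → bin 1  [load 18/19]
  13 → bin 2 (new)  [load 13/19]
  13 → bin 3 (new)  [load 13/19]
  2 → bin 2  [load 15/19]
  4 → bin 2  [load 19/19]
3 bins opened.

3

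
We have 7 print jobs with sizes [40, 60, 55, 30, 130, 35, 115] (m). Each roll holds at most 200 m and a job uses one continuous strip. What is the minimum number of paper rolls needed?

3

Total = 130 + 115 + 60 + 55 + 40 + 35 + 30 = 465 m.
Lower bound: ⌈465/200⌉ = 3 paper rolls.
A packing using 3 paper rolls:
  roll 1: 130 + 60 = 190
  roll 2: 115 + 55 + 30 = 200
  roll 3: 40 + 35 = 75
This matches the lower bound, so 3 is optimal.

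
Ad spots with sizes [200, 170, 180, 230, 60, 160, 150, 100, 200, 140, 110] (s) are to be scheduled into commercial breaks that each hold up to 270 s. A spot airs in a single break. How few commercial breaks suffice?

Total = 230 + 200 + 200 + 180 + 170 + 160 + 150 + 140 + 110 + 100 + 60 = 1700 s.
Lower bound: ⌈1700/270⌉ = 7 commercial breaks.
Also, 8 ad spots each exceed 135 s, and no two of those can share a break, so at least 8 commercial breaks are needed.
A packing using 8 commercial breaks:
  break 1: 230 = 230
  break 2: 200 + 60 = 260
  break 3: 200 = 200
  break 4: 180 = 180
  break 5: 170 + 100 = 270
  break 6: 160 + 110 = 270
  break 7: 150 = 150
  break 8: 140 = 140
This matches the lower bound, so 8 is optimal.

8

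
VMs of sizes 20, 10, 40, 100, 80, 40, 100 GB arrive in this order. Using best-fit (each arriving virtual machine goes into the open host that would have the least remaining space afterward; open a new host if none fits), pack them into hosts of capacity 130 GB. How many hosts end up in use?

4

  20 → host 1 (new)  [load 20/130]
  10 → host 1  [load 30/130]
  40 → host 1  [load 70/130]
  100 → host 2 (new)  [load 100/130]
  80 → host 3 (new)  [load 80/130]
  40 → host 3  [load 120/130]
  100 → host 4 (new)  [load 100/130]
4 hosts opened.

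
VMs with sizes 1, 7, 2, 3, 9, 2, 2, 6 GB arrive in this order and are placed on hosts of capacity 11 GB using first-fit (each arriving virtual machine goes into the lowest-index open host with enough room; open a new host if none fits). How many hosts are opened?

  1 → host 1 (new)  [load 1/11]
  7 → host 1  [load 8/11]
  2 → host 1  [load 10/11]
  3 → host 2 (new)  [load 3/11]
  9 → host 3 (new)  [load 9/11]
  2 → host 2  [load 5/11]
  2 → host 2  [load 7/11]
  6 → host 4 (new)  [load 6/11]
4 hosts opened.

4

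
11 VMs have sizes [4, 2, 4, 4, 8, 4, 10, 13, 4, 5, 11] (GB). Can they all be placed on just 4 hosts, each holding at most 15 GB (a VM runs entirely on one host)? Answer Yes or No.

Total = 69 GB; ⌈69/15⌉ = 5.
At least 5 hosts are required, but only 4 are allowed.

No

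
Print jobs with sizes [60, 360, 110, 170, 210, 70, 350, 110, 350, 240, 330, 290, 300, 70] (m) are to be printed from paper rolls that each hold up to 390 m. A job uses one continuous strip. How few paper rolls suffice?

Total = 360 + 350 + 350 + 330 + 300 + 290 + 240 + 210 + 170 + 110 + 110 + 70 + 70 + 60 = 3020 m.
Lower bound: ⌈3020/390⌉ = 8 paper rolls.
A packing using 9 paper rolls:
  roll 1: 360 = 360
  roll 2: 350 = 350
  roll 3: 350 = 350
  roll 4: 330 + 60 = 390
  roll 5: 300 + 70 = 370
  roll 6: 290 + 70 = 360
  roll 7: 240 + 110 = 350
  roll 8: 210 + 170 = 380
  roll 9: 110 = 110
No arrangement into 8 paper rolls stays within capacity, so 9 is optimal.

9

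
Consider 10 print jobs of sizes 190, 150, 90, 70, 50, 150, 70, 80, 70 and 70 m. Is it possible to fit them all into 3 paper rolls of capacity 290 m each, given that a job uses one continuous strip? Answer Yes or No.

No

Total = 990 m; ⌈990/290⌉ = 4.
At least 4 paper rolls are required, but only 3 are allowed.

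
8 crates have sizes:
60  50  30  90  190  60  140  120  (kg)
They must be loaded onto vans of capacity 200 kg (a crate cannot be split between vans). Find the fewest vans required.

4

Total = 190 + 140 + 120 + 90 + 60 + 60 + 50 + 30 = 740 kg.
Lower bound: ⌈740/200⌉ = 4 vans.
A packing using 4 vans:
  van 1: 190 = 190
  van 2: 140 + 60 = 200
  van 3: 120 + 60 = 180
  van 4: 90 + 50 + 30 = 170
This matches the lower bound, so 4 is optimal.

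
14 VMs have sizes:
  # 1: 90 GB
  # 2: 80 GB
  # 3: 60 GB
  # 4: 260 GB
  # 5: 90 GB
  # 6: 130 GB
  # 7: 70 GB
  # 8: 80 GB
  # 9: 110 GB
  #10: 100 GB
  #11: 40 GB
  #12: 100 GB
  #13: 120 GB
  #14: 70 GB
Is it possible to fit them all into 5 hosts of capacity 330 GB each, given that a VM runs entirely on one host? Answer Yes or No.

Yes

A valid assignment using 5 hosts:
  host 1: 260 + 70 = 330
  host 2: 130 + 120 + 80 = 330
  host 3: 110 + 100 + 100 = 310
  host 4: 90 + 90 + 80 + 70 = 330
  host 5: 60 + 40 = 100
Every load is within 330 GB, so 5 hosts suffice.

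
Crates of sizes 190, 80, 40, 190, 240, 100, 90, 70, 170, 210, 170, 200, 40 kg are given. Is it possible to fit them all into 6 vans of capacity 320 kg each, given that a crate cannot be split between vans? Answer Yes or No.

Total = 1790 kg; ⌈1790/320⌉ = 6.
7 crates each exceed half the capacity and cannot share a van, forcing at least 7 vans.
At least 7 vans are required, but only 6 are allowed.

No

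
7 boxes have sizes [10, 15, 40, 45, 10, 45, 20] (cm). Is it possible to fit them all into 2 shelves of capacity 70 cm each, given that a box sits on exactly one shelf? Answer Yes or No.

No

Total = 185 cm; ⌈185/70⌉ = 3.
At least 3 shelves are required, but only 2 are allowed.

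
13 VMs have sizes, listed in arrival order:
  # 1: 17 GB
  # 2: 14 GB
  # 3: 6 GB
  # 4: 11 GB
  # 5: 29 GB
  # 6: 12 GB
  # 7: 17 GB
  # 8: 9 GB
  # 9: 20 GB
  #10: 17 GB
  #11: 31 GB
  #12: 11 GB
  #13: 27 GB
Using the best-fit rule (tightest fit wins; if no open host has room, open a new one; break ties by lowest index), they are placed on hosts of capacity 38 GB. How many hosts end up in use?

  17 → host 1 (new)  [load 17/38]
  14 → host 1  [load 31/38]
  6 → host 1  [load 37/38]
  11 → host 2 (new)  [load 11/38]
  29 → host 3 (new)  [load 29/38]
  12 → host 2  [load 23/38]
  17 → host 4 (new)  [load 17/38]
  9 → host 3  [load 38/38]
  20 → host 4  [load 37/38]
  17 → host 5 (new)  [load 17/38]
  31 → host 6 (new)  [load 31/38]
  11 → host 2  [load 34/38]
  27 → host 7 (new)  [load 27/38]
7 hosts opened.

7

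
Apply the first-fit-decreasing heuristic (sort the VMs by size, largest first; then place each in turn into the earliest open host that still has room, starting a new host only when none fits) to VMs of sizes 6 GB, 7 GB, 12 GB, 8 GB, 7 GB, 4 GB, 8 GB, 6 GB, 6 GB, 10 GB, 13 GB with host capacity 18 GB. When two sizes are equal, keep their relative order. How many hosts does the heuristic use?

Sorted descending: 13, 12, 10, 8, 8, 7, 7, 6, 6, 6, 4.
  13 → host 1 (new)  [load 13/18]
  12 → host 2 (new)  [load 12/18]
  10 → host 3 (new)  [load 10/18]
  8 → host 3  [load 18/18]
  8 → host 4 (new)  [load 8/18]
  7 → host 4  [load 15/18]
  7 → host 5 (new)  [load 7/18]
  6 → host 2  [load 18/18]
  6 → host 5  [load 13/18]
  6 → host 6 (new)  [load 6/18]
  4 → host 1  [load 17/18]
6 hosts opened.

6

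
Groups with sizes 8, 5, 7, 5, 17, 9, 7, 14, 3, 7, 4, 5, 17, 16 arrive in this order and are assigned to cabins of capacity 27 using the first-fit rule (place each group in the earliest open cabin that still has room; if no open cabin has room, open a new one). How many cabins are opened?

6

  8 → cabin 1 (new)  [load 8/27]
  5 → cabin 1  [load 13/27]
  7 → cabin 1  [load 20/27]
  5 → cabin 1  [load 25/27]
  17 → cabin 2 (new)  [load 17/27]
  9 → cabin 2  [load 26/27]
  7 → cabin 3 (new)  [load 7/27]
  14 → cabin 3  [load 21/27]
  3 → cabin 3  [load 24/27]
  7 → cabin 4 (new)  [load 7/27]
  4 → cabin 4  [load 11/27]
  5 → cabin 4  [load 16/27]
  17 → cabin 5 (new)  [load 17/27]
  16 → cabin 6 (new)  [load 16/27]
6 cabins opened.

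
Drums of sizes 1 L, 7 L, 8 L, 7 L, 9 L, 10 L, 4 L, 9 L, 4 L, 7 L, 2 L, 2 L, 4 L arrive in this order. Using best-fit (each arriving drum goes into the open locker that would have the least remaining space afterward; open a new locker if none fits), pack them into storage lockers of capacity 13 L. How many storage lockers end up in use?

7

  1 → locker 1 (new)  [load 1/13]
  7 → locker 1  [load 8/13]
  8 → locker 2 (new)  [load 8/13]
  7 → locker 3 (new)  [load 7/13]
  9 → locker 4 (new)  [load 9/13]
  10 → locker 5 (new)  [load 10/13]
  4 → locker 4  [load 13/13]
  9 → locker 6 (new)  [load 9/13]
  4 → locker 6  [load 13/13]
  7 → locker 7 (new)  [load 7/13]
  2 → locker 5  [load 12/13]
  2 → locker 1  [load 10/13]
  4 → locker 2  [load 12/13]
7 storage lockers opened.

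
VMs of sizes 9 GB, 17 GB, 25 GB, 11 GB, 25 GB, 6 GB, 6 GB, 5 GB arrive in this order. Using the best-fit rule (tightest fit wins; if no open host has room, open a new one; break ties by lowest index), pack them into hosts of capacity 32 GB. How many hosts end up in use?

4

  9 → host 1 (new)  [load 9/32]
  17 → host 1  [load 26/32]
  25 → host 2 (new)  [load 25/32]
  11 → host 3 (new)  [load 11/32]
  25 → host 4 (new)  [load 25/32]
  6 → host 1  [load 32/32]
  6 → host 2  [load 31/32]
  5 → host 4  [load 30/32]
4 hosts opened.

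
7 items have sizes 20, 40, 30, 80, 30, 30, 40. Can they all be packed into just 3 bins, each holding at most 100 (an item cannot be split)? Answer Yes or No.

Yes

A valid assignment using 3 bins:
  bin 1: 80 + 20 = 100
  bin 2: 40 + 40 = 80
  bin 3: 30 + 30 + 30 = 90
Every load is within 100, so 3 bins suffice.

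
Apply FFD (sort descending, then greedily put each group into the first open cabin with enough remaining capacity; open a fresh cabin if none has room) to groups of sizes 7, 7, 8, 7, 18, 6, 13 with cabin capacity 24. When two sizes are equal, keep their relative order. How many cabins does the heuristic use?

3

Sorted descending: 18, 13, 8, 7, 7, 7, 6.
  18 → cabin 1 (new)  [load 18/24]
  13 → cabin 2 (new)  [load 13/24]
  8 → cabin 2  [load 21/24]
  7 → cabin 3 (new)  [load 7/24]
  7 → cabin 3  [load 14/24]
  7 → cabin 3  [load 21/24]
  6 → cabin 1  [load 24/24]
3 cabins opened.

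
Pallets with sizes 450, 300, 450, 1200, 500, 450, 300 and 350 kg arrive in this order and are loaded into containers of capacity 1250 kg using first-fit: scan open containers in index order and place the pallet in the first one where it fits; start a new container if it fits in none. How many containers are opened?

  450 → container 1 (new)  [load 450/1250]
  300 → container 1  [load 750/1250]
  450 → container 1  [load 1200/1250]
  1200 → container 2 (new)  [load 1200/1250]
  500 → container 3 (new)  [load 500/1250]
  450 → container 3  [load 950/1250]
  300 → container 3  [load 1250/1250]
  350 → container 4 (new)  [load 350/1250]
4 containers opened.

4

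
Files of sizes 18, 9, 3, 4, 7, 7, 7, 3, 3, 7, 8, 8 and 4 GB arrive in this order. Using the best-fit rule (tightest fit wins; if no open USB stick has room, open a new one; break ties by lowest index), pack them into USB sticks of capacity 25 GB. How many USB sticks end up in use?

4

  18 → USB stick 1 (new)  [load 18/25]
  9 → USB stick 2 (new)  [load 9/25]
  3 → USB stick 1  [load 21/25]
  4 → USB stick 1  [load 25/25]
  7 → USB stick 2  [load 16/25]
  7 → USB stick 2  [load 23/25]
  7 → USB stick 3 (new)  [load 7/25]
  3 → USB stick 3  [load 10/25]
  3 → USB stick 3  [load 13/25]
  7 → USB stick 3  [load 20/25]
  8 → USB stick 4 (new)  [load 8/25]
  8 → USB stick 4  [load 16/25]
  4 → USB stick 3  [load 24/25]
4 USB sticks opened.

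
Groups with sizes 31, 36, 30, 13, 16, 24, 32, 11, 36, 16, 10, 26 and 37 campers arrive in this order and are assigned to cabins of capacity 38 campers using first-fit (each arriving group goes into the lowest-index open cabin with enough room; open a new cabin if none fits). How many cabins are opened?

10

  31 → cabin 1 (new)  [load 31/38]
  36 → cabin 2 (new)  [load 36/38]
  30 → cabin 3 (new)  [load 30/38]
  13 → cabin 4 (new)  [load 13/38]
  16 → cabin 4  [load 29/38]
  24 → cabin 5 (new)  [load 24/38]
  32 → cabin 6 (new)  [load 32/38]
  11 → cabin 5  [load 35/38]
  36 → cabin 7 (new)  [load 36/38]
  16 → cabin 8 (new)  [load 16/38]
  10 → cabin 8  [load 26/38]
  26 → cabin 9 (new)  [load 26/38]
  37 → cabin 10 (new)  [load 37/38]
10 cabins opened.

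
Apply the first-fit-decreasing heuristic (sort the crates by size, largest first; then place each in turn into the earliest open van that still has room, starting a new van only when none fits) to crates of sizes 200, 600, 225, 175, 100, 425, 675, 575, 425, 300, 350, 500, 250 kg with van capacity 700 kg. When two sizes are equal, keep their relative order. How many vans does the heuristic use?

8

Sorted descending: 675, 600, 575, 500, 425, 425, 350, 300, 250, 225, 200, 175, 100.
  675 → van 1 (new)  [load 675/700]
  600 → van 2 (new)  [load 600/700]
  575 → van 3 (new)  [load 575/700]
  500 → van 4 (new)  [load 500/700]
  425 → van 5 (new)  [load 425/700]
  425 → van 6 (new)  [load 425/700]
  350 → van 7 (new)  [load 350/700]
  300 → van 7  [load 650/700]
  250 → van 5  [load 675/700]
  225 → van 6  [load 650/700]
  200 → van 4  [load 700/700]
  175 → van 8 (new)  [load 175/700]
  100 → van 2  [load 700/700]
8 vans opened.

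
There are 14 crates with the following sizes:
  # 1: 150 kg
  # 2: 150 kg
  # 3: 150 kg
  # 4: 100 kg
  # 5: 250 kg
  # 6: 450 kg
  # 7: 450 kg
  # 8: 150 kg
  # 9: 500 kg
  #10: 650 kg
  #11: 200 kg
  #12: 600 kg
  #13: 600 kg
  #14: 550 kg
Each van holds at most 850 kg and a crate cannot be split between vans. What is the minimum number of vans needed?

Total = 650 + 600 + 600 + 550 + 500 + 450 + 450 + 250 + 200 + 150 + 150 + 150 + 150 + 100 = 4950 kg.
Lower bound: ⌈4950/850⌉ = 6 vans.
Also, 7 crates each exceed 425 kg, and no two of those can share a van, so at least 7 vans are needed.
A packing using 7 vans:
  van 1: 650 + 200 = 850
  van 2: 600 + 250 = 850
  van 3: 600 + 150 + 100 = 850
  van 4: 550 + 150 + 150 = 850
  van 5: 500 + 150 = 650
  van 6: 450 = 450
  van 7: 450 = 450
This matches the lower bound, so 7 is optimal.

7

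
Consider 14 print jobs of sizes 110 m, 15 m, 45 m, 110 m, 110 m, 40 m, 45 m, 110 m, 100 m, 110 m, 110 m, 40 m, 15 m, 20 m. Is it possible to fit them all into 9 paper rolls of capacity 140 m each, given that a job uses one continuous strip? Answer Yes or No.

Yes

A valid assignment using 8 paper rolls:
  roll 1: 110 + 20 = 130
  roll 2: 110 + 15 + 15 = 140
  roll 3: 110 = 110
  roll 4: 110 = 110
  roll 5: 110 = 110
  roll 6: 110 = 110
  roll 7: 100 + 40 = 140
  roll 8: 45 + 45 + 40 = 130
That uses only 8 ≤ 9, so 9 paper rolls are enough.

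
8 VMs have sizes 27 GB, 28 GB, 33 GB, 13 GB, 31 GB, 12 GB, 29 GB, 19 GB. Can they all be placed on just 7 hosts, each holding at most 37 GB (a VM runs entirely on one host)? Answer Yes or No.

A valid assignment using 7 hosts:
  host 1: 33 = 33
  host 2: 31 = 31
  host 3: 29 = 29
  host 4: 28 = 28
  host 5: 27 = 27
  host 6: 19 + 13 = 32
  host 7: 12 = 12
Every load is within 37 GB, so 7 hosts suffice.

Yes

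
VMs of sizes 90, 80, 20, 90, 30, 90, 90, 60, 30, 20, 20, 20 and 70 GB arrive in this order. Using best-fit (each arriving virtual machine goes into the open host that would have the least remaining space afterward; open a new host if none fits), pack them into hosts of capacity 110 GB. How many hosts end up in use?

  90 → host 1 (new)  [load 90/110]
  80 → host 2 (new)  [load 80/110]
  20 → host 1  [load 110/110]
  90 → host 3 (new)  [load 90/110]
  30 → host 2  [load 110/110]
  90 → host 4 (new)  [load 90/110]
  90 → host 5 (new)  [load 90/110]
  60 → host 6 (new)  [load 60/110]
  30 → host 6  [load 90/110]
  20 → host 3  [load 110/110]
  20 → host 4  [load 110/110]
  20 → host 5  [load 110/110]
  70 → host 7 (new)  [load 70/110]
7 hosts opened.

7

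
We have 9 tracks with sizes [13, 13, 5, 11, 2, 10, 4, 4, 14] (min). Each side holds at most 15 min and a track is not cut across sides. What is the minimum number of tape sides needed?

6

Total = 14 + 13 + 13 + 11 + 10 + 5 + 4 + 4 + 2 = 76 min.
Lower bound: ⌈76/15⌉ = 6 tape sides.
A packing using 6 tape sides:
  side 1: 14 = 14
  side 2: 13 + 2 = 15
  side 3: 13 = 13
  side 4: 11 + 4 = 15
  side 5: 10 + 5 = 15
  side 6: 4 = 4
This matches the lower bound, so 6 is optimal.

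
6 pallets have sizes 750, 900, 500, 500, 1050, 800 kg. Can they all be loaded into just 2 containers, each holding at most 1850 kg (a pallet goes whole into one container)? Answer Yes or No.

Total = 4500 kg; ⌈4500/1850⌉ = 3.
At least 3 containers are required, but only 2 are allowed.

No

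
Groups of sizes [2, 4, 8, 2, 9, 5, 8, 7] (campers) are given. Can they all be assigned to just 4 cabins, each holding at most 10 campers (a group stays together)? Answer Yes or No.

Total = 45 campers; ⌈45/10⌉ = 5.
At least 5 cabins are required, but only 4 are allowed.

No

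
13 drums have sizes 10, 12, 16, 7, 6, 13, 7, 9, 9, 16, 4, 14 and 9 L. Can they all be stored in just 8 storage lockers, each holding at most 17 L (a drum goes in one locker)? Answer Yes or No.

No

Total = 132 L; ⌈132/17⌉ = 8.
9 drums each exceed half the capacity and cannot share a locker, forcing at least 9 storage lockers.
At least 9 storage lockers are required, but only 8 are allowed.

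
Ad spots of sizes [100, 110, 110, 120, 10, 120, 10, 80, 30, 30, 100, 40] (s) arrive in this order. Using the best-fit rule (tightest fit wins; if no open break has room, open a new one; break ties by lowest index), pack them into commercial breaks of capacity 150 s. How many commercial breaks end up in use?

  100 → break 1 (new)  [load 100/150]
  110 → break 2 (new)  [load 110/150]
  110 → break 3 (new)  [load 110/150]
  120 → break 4 (new)  [load 120/150]
  10 → break 4  [load 130/150]
  120 → break 5 (new)  [load 120/150]
  10 → break 4  [load 140/150]
  80 → break 6 (new)  [load 80/150]
  30 → break 5  [load 150/150]
  30 → break 2  [load 140/150]
  100 → break 7 (new)  [load 100/150]
  40 → break 3  [load 150/150]
7 commercial breaks opened.

7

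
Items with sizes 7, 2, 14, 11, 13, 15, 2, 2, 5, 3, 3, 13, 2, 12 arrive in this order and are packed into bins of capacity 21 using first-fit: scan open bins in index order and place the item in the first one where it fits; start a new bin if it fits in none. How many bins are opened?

6

  7 → bin 1 (new)  [load 7/21]
  2 → bin 1  [load 9/21]
  14 → bin 2 (new)  [load 14/21]
  11 → bin 1  [load 20/21]
  13 → bin 3 (new)  [load 13/21]
  15 → bin 4 (new)  [load 15/21]
  2 → bin 2  [load 16/21]
  2 → bin 2  [load 18/21]
  5 → bin 3  [load 18/21]
  3 → bin 2  [load 21/21]
  3 → bin 3  [load 21/21]
  13 → bin 5 (new)  [load 13/21]
  2 → bin 4  [load 17/21]
  12 → bin 6 (new)  [load 12/21]
6 bins opened.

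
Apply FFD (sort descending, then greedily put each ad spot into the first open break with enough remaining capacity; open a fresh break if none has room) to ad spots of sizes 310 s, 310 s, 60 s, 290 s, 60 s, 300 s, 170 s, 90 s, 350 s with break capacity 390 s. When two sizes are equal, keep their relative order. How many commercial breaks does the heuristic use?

6

Sorted descending: 350, 310, 310, 300, 290, 170, 90, 60, 60.
  350 → break 1 (new)  [load 350/390]
  310 → break 2 (new)  [load 310/390]
  310 → break 3 (new)  [load 310/390]
  300 → break 4 (new)  [load 300/390]
  290 → break 5 (new)  [load 290/390]
  170 → break 6 (new)  [load 170/390]
  90 → break 4  [load 390/390]
  60 → break 2  [load 370/390]
  60 → break 3  [load 370/390]
6 commercial breaks opened.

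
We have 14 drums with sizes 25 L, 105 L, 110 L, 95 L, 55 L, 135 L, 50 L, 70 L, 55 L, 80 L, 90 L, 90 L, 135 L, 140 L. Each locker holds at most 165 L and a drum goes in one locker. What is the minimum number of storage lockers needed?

9

Total = 140 + 135 + 135 + 110 + 105 + 95 + 90 + 90 + 80 + 70 + 55 + 55 + 50 + 25 = 1235 L.
Lower bound: ⌈1235/165⌉ = 8 storage lockers.
A packing using 9 storage lockers:
  locker 1: 140 + 25 = 165
  locker 2: 135 = 135
  locker 3: 135 = 135
  locker 4: 110 + 55 = 165
  locker 5: 105 + 55 = 160
  locker 6: 95 + 70 = 165
  locker 7: 90 + 50 = 140
  locker 8: 90 = 90
  locker 9: 80 = 80
No arrangement into 8 storage lockers stays within capacity, so 9 is optimal.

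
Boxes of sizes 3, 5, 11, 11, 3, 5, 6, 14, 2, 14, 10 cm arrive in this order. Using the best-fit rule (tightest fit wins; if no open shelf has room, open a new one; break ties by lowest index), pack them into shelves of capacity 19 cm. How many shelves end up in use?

5

  3 → shelf 1 (new)  [load 3/19]
  5 → shelf 1  [load 8/19]
  11 → shelf 1  [load 19/19]
  11 → shelf 2 (new)  [load 11/19]
  3 → shelf 2  [load 14/19]
  5 → shelf 2  [load 19/19]
  6 → shelf 3 (new)  [load 6/19]
  14 → shelf 4 (new)  [load 14/19]
  2 → shelf 4  [load 16/19]
  14 → shelf 5 (new)  [load 14/19]
  10 → shelf 3  [load 16/19]
5 shelves opened.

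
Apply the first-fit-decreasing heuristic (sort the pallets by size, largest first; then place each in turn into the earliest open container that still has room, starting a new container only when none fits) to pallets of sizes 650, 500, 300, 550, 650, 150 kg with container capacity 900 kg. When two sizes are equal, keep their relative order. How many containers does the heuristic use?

Sorted descending: 650, 650, 550, 500, 300, 150.
  650 → container 1 (new)  [load 650/900]
  650 → container 2 (new)  [load 650/900]
  550 → container 3 (new)  [load 550/900]
  500 → container 4 (new)  [load 500/900]
  300 → container 3  [load 850/900]
  150 → container 1  [load 800/900]
4 containers opened.

4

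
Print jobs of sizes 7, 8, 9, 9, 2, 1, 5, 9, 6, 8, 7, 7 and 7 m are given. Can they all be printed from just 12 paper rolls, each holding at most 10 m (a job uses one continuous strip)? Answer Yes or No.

Yes

A valid assignment using 11 paper rolls:
  roll 1: 9 + 1 = 10
  roll 2: 9 = 9
  roll 3: 9 = 9
  roll 4: 8 + 2 = 10
  roll 5: 8 = 8
  roll 6: 7 = 7
  roll 7: 7 = 7
  roll 8: 7 = 7
  roll 9: 7 = 7
  roll 10: 6 = 6
  roll 11: 5 = 5
That uses only 11 ≤ 12, so 12 paper rolls are enough.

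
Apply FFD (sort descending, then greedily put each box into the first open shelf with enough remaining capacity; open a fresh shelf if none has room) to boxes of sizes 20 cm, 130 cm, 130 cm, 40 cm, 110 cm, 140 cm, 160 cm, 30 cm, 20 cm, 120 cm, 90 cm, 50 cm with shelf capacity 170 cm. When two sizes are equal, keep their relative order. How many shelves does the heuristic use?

Sorted descending: 160, 140, 130, 130, 120, 110, 90, 50, 40, 30, 20, 20.
  160 → shelf 1 (new)  [load 160/170]
  140 → shelf 2 (new)  [load 140/170]
  130 → shelf 3 (new)  [load 130/170]
  130 → shelf 4 (new)  [load 130/170]
  120 → shelf 5 (new)  [load 120/170]
  110 → shelf 6 (new)  [load 110/170]
  90 → shelf 7 (new)  [load 90/170]
  50 → shelf 5  [load 170/170]
  40 → shelf 3  [load 170/170]
  30 → shelf 2  [load 170/170]
  20 → shelf 4  [load 150/170]
  20 → shelf 4  [load 170/170]
7 shelves opened.

7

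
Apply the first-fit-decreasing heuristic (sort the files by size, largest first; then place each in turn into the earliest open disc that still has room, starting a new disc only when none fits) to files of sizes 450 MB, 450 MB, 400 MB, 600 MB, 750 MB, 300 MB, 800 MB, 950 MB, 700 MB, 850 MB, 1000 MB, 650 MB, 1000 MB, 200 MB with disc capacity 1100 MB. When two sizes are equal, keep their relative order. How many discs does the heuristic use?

Sorted descending: 1000, 1000, 950, 850, 800, 750, 700, 650, 600, 450, 450, 400, 300, 200.
  1000 → disc 1 (new)  [load 1000/1100]
  1000 → disc 2 (new)  [load 1000/1100]
  950 → disc 3 (new)  [load 950/1100]
  850 → disc 4 (new)  [load 850/1100]
  800 → disc 5 (new)  [load 800/1100]
  750 → disc 6 (new)  [load 750/1100]
  700 → disc 7 (new)  [load 700/1100]
  650 → disc 8 (new)  [load 650/1100]
  600 → disc 9 (new)  [load 600/1100]
  450 → disc 8  [load 1100/1100]
  450 → disc 9  [load 1050/1100]
  400 → disc 7  [load 1100/1100]
  300 → disc 5  [load 1100/1100]
  200 → disc 4  [load 1050/1100]
9 discs opened.

9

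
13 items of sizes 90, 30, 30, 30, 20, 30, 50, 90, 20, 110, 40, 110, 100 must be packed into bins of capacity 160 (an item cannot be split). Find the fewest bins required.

Total = 110 + 110 + 100 + 90 + 90 + 50 + 40 + 30 + 30 + 30 + 30 + 20 + 20 = 750.
Lower bound: ⌈750/160⌉ = 5 bins.
A packing using 5 bins:
  bin 1: 110 + 50 = 160
  bin 2: 110 + 40 = 150
  bin 3: 100 + 30 + 30 = 160
  bin 4: 90 + 30 + 30 = 150
  bin 5: 90 + 20 + 20 = 130
This matches the lower bound, so 5 is optimal.

5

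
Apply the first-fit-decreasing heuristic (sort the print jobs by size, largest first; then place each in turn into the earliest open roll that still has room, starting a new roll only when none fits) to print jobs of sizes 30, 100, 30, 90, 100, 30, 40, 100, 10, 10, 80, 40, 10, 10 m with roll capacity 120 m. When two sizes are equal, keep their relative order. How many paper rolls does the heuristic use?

Sorted descending: 100, 100, 100, 90, 80, 40, 40, 30, 30, 30, 10, 10, 10, 10.
  100 → roll 1 (new)  [load 100/120]
  100 → roll 2 (new)  [load 100/120]
  100 → roll 3 (new)  [load 100/120]
  90 → roll 4 (new)  [load 90/120]
  80 → roll 5 (new)  [load 80/120]
  40 → roll 5  [load 120/120]
  40 → roll 6 (new)  [load 40/120]
  30 → roll 4  [load 120/120]
  30 → roll 6  [load 70/120]
  30 → roll 6  [load 100/120]
  10 → roll 1  [load 110/120]
  10 → roll 1  [load 120/120]
  10 → roll 2  [load 110/120]
  10 → roll 2  [load 120/120]
6 paper rolls opened.

6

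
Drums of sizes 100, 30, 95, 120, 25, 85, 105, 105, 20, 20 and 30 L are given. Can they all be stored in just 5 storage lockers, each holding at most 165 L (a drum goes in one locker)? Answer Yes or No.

Total = 735 L; ⌈735/165⌉ = 5.
6 drums each exceed half the capacity and cannot share a locker, forcing at least 6 storage lockers.
At least 6 storage lockers are required, but only 5 are allowed.

No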